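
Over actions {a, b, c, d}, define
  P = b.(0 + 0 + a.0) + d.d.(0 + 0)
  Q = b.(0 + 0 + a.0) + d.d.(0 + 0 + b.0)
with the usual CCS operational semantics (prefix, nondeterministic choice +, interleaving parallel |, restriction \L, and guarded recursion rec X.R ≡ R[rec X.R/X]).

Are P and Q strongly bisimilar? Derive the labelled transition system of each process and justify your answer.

NO

P's transition system — 5 states:
  u0 = b.(0 + 0 + a.0) + d.d.(0 + 0) has moves -b-> u1, -d-> u2
  u1 = 0 + 0 + a.0 has moves -a-> u3
  u2 = d.(0 + 0) has moves -d-> u4
  u3 = 0 has moves ·
  u4 = 0 + 0 has moves ·
Q's transition system — 5 states:
  v0 = b.(0 + 0 + a.0) + d.d.(0 + 0 + b.0) has moves -b-> v1, -d-> v2
  v1 = 0 + 0 + a.0 has moves -a-> v3
  v2 = d.(0 + 0 + b.0) has moves -d-> v4
  v3 = 0 has moves ·
  v4 = 0 + 0 + b.0 has moves -b-> v3
Coarsest stable partition (strong bisimilarity classes):
  B0 = {u0}
  B1 = {u1, v1}
  B2 = {u3, u4, v3}
  B3 = {u2}
  B4 = {v0}
  B5 = {v2}
  B6 = {v4}
u0 ∈ B0, v0 ∈ B4 → different blocks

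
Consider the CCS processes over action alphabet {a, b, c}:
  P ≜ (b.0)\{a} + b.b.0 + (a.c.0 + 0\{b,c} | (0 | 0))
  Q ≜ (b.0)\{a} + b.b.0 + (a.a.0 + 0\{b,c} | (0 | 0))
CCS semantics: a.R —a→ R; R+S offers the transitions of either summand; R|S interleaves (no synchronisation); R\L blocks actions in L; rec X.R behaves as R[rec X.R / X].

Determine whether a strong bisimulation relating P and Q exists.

Reachable graph of P (5 states):
  p0 = (b.0)\{a} + b.b.0 + (a.c.0 + 0\{b,c} | (0 | 0)) has moves =a=> p1, =b=> p2, =b=> p3
  p1 = c.0 has moves =c=> p4
  p2 = 0\{a} has moves deadlocked
  p3 = b.0 has moves =b=> p4
  p4 = 0 has moves deadlocked
Reachable graph of Q (5 states):
  q0 = (b.0)\{a} + b.b.0 + (a.a.0 + 0\{b,c} | (0 | 0)) has moves =a=> q1, =b=> q2, =b=> q3
  q1 = a.0 has moves =a=> q4
  q2 = 0\{a} has moves deadlocked
  q3 = b.0 has moves =b=> q4
  q4 = 0 has moves deadlocked
Bisimilarity quotient blocks:
  B0 = {p0}
  B1 = {p2, p4, q2, q4}
  B2 = {p3, q3}
  B3 = {p1}
  B4 = {q0}
  B5 = {q1}
p0 ∈ B0, q0 ∈ B4 → different blocks

NO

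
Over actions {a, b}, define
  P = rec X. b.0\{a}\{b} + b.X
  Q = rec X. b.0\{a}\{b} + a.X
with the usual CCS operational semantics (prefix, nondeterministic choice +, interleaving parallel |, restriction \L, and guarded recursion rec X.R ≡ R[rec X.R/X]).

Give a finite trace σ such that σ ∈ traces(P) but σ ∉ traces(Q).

bb

P's transition system — 2 states:
  s0 = rec X. b.0\{a}\{b} + b.X has moves -b-> s0, -b-> s1
  s1 = 0\{a}\{b} has moves ·
Q's transition system — 2 states:
  t0 = rec X. b.0\{a}\{b} + a.X has moves -a-> t0, -b-> t1
  t1 = 0\{a}\{b} has moves ·
Executing bb from P (initial set {s0}):
  [1] b ⇒ {s0, s1}
  [2] b ⇒ {s0, s1}
  P completes σ.
Executing bb from Q (initial set {t0}):
  [1] b ⇒ {t1}
  [2] b ⇒ ∅ (Q stuck)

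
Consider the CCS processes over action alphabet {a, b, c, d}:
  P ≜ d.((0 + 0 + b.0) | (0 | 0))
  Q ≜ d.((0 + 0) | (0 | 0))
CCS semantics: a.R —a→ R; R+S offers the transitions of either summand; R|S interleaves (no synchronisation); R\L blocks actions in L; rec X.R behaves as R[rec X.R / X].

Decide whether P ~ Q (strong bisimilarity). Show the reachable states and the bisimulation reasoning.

P's transition system — 3 states:
  u0 = d.((0 + 0 + b.0) | (0 | 0)) has moves --d--▸ u1
  u1 = (0 + 0 + b.0) | (0 | 0) has moves --b--▸ u2
  u2 = 0 | (0 | 0) has moves ·
Q's transition system — 2 states:
  v0 = d.((0 + 0) | (0 | 0)) has moves --d--▸ v1
  v1 = (0 + 0) | (0 | 0) has moves ·
Partition-refinement fixed point:
  B0 = {u0}
  B1 = {u1}
  B2 = {u2, v1}
  B3 = {v0}
u0 ∈ B0, v0 ∈ B3 → different blocks

not bisimilar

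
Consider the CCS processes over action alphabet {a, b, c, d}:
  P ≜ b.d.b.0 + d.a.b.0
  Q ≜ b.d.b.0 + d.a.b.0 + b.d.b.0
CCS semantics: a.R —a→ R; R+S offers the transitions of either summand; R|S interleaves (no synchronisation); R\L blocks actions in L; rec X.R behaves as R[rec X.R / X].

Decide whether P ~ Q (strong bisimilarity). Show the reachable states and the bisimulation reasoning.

P ~ Q

LTS(P): 5 reachable states
  p0 = b.d.b.0 + d.a.b.0 | ··b··> p1, ··d··> p2
  p1 = d.b.0 | ··d··> p3
  p2 = a.b.0 | ··a··> p3
  p3 = b.0 | ··b··> p4
  p4 = 0 | stopped
LTS(Q): 5 reachable states
  q0 = b.d.b.0 + d.a.b.0 + b.d.b.0 | ··b··> q1, ··d··> q2
  q1 = d.b.0 | ··d··> q3
  q2 = a.b.0 | ··a··> q3
  q3 = b.0 | ··b··> q4
  q4 = 0 | stopped
Coarsest stable partition (strong bisimilarity classes):
  B0 = {p0, q0}
  B1 = {p1, q1}
  B2 = {p3, q3}
  B3 = {p4, q4}
  B4 = {p2, q2}
p0 ∈ B0, q0 ∈ B0 → same block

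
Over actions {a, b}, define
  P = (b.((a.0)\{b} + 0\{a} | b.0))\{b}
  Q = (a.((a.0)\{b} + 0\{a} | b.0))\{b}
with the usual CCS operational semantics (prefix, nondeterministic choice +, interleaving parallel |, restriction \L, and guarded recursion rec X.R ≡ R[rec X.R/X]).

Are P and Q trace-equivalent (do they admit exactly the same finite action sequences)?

traces(P) ≠ traces(Q) — witness ⟨a⟩

LTS(P): 1 reachable states
  u0 = (b.((a.0)\{b} + 0\{a} | b.0))\{b} ⊢ stopped
LTS(Q): 3 reachable states
  v0 = (a.((a.0)\{b} + 0\{a} | b.0))\{b} ⊢ —a→ v1
  v1 = ((a.0)\{b} + 0\{a} | b.0)\{b} ⊢ —a→ v2
  v2 = 0\{b}\{b} ⊢ stopped
Run σ = ⟨a⟩ on Q: start {v0}
  [1] a ⇒ {v1}
  ✓ Q
Run σ = ⟨a⟩ on P: start {u0}
  [1] a ⇒ no successor for P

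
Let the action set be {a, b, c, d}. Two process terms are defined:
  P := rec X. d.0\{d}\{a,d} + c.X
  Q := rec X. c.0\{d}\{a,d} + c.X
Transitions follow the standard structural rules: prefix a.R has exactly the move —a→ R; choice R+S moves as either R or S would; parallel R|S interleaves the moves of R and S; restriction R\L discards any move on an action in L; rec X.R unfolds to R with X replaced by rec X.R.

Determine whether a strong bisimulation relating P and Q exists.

NO

LTS(P): 2 reachable states
  m0 = rec X. d.0\{d}\{a,d} + c.X → ··c··> m0, ··d··> m1
  m1 = 0\{d}\{a,d} → (no moves)
LTS(Q): 2 reachable states
  n0 = rec X. c.0\{d}\{a,d} + c.X → ··c··> n0, ··c··> n1
  n1 = 0\{d}\{a,d} → (no moves)
Bisimilarity quotient blocks:
  B0 = {m0}
  B1 = {m1, n1}
  B2 = {n0}
m0 ∈ B0, n0 ∈ B2 → different blocks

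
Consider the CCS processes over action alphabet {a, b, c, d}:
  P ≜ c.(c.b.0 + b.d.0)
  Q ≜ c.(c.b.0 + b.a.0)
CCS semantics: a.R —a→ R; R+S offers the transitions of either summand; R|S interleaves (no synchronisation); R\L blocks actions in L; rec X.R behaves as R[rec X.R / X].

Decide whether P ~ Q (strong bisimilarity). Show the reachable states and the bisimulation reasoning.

not bisimilar

LTS(P): 5 reachable states
  u0 = c.(c.b.0 + b.d.0) | -c-> u1
  u1 = c.b.0 + b.d.0 | -b-> u2, -c-> u3
  u2 = d.0 | -d-> u4
  u3 = b.0 | -b-> u4
  u4 = 0 | ∅
LTS(Q): 5 reachable states
  v0 = c.(c.b.0 + b.a.0) | -c-> v1
  v1 = c.b.0 + b.a.0 | -b-> v2, -c-> v3
  v2 = a.0 | -a-> v4
  v3 = b.0 | -b-> v4
  v4 = 0 | ∅
Bisimilarity quotient blocks:
  B0 = {u0}
  B1 = {u1}
  B2 = {u2}
  B3 = {u4, v4}
  B4 = {u3, v3}
  B5 = {v0}
  B6 = {v1}
  B7 = {v2}
u0 ∈ B0, v0 ∈ B5 → different blocks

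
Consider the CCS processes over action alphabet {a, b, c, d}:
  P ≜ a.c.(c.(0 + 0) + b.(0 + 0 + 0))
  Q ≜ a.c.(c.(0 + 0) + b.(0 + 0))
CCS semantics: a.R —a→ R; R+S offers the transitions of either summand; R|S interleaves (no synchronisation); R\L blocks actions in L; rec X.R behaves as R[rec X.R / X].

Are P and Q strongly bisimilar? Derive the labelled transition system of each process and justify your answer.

LTS(P): 5 reachable states
  u0 = a.c.(c.(0 + 0) + b.(0 + 0 + 0)) :: —a→ u1
  u1 = c.(c.(0 + 0) + b.(0 + 0 + 0)) :: —c→ u2
  u2 = c.(0 + 0) + b.(0 + 0 + 0) :: —b→ u3, —c→ u4
  u3 = 0 + 0 + 0 :: (no moves)
  u4 = 0 + 0 :: (no moves)
LTS(Q): 4 reachable states
  v0 = a.c.(c.(0 + 0) + b.(0 + 0)) :: —a→ v1
  v1 = c.(c.(0 + 0) + b.(0 + 0)) :: —c→ v2
  v2 = c.(0 + 0) + b.(0 + 0) :: —b→ v3, —c→ v3
  v3 = 0 + 0 :: (no moves)
Bisimilarity quotient blocks:
  B0 = {u0, v0}
  B1 = {u1, v1}
  B2 = {u2, v2}
  B3 = {u3, u4, v3}
u0 ∈ B0, v0 ∈ B0 → same block

bisimilar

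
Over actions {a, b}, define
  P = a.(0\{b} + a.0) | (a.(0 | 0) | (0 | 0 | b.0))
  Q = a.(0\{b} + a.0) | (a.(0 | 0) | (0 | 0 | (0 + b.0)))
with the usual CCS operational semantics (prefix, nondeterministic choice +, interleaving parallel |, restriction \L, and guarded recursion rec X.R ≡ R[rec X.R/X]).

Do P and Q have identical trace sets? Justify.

trace-equivalent

P's transition system — 12 states:
  u0 = a.(0\{b} + a.0) | (a.(0 | 0) | (0 | 0 | b.0)) → —a→ u1, —a→ u2, —b→ u3
  u1 = (0\{b} + a.0) | (a.(0 | 0) | (0 | 0 | b.0)) → —a→ u4, —a→ u5, —b→ u6
  u2 = a.(0\{b} + a.0) | (0 | 0 | (0 | 0 | b.0)) → —a→ u4, —b→ u7
  u3 = a.(0\{b} + a.0) | (a.(0 | 0) | (0 | 0 | 0)) → —a→ u6, —a→ u7
  u4 = (0\{b} + a.0) | (0 | 0 | (0 | 0 | b.0)) → —a→ u8, —b→ u9
  u5 = 0 | (a.(0 | 0) | (0 | 0 | b.0)) → —a→ u8, —b→ u10
  u6 = (0\{b} + a.0) | (a.(0 | 0) | (0 | 0 | 0)) → —a→ u10, —a→ u9
  u7 = a.(0\{b} + a.0) | (0 | 0 | (0 | 0 | 0)) → —a→ u9
  u8 = 0 | (0 | 0 | (0 | 0 | b.0)) → —b→ u11
  u9 = (0\{b} + a.0) | (0 | 0 | (0 | 0 | 0)) → —a→ u11
  u10 = 0 | (a.(0 | 0) | (0 | 0 | 0)) → —a→ u11
  u11 = 0 | (0 | 0 | (0 | 0 | 0)) → stopped
Q's transition system — 12 states:
  v0 = a.(0\{b} + a.0) | (a.(0 | 0) | (0 | 0 | (0 + b.0))) → —a→ v1, —a→ v2, —b→ v3
  v1 = (0\{b} + a.0) | (a.(0 | 0) | (0 | 0 | (0 + b.0))) → —a→ v4, —a→ v5, —b→ v6
  v2 = a.(0\{b} + a.0) | (0 | 0 | (0 | 0 | (0 + b.0))) → —a→ v4, —b→ v7
  v3 = a.(0\{b} + a.0) | (a.(0 | 0) | (0 | 0 | 0)) → —a→ v6, —a→ v7
  v4 = (0\{b} + a.0) | (0 | 0 | (0 | 0 | (0 + b.0))) → —a→ v8, —b→ v9
  v5 = 0 | (a.(0 | 0) | (0 | 0 | (0 + b.0))) → —a→ v8, —b→ v10
  v6 = (0\{b} + a.0) | (a.(0 | 0) | (0 | 0 | 0)) → —a→ v10, —a→ v9
  v7 = a.(0\{b} + a.0) | (0 | 0 | (0 | 0 | 0)) → —a→ v9
  v8 = 0 | (0 | 0 | (0 | 0 | (0 + b.0))) → —b→ v11
  v9 = (0\{b} + a.0) | (0 | 0 | (0 | 0 | 0)) → —a→ v11
  v10 = 0 | (a.(0 | 0) | (0 | 0 | 0)) → —a→ v11
  v11 = 0 | (0 | 0 | (0 | 0 | 0)) → stopped
Partition-refinement fixed point:
  B0 = {u0, v0}
  B1 = {u1, u2, v1, v2}
  B2 = {u4, u5, v4, v5}
  B3 = {u10, u9, v10, v9}
  B4 = {u11, v11}
  B5 = {u8, v8}
  B6 = {u6, u7, v6, v7}
  B7 = {u3, v3}
u0 ∈ B0, v0 ∈ B0 → same block
Bisimilar ⇒ trace-equivalent.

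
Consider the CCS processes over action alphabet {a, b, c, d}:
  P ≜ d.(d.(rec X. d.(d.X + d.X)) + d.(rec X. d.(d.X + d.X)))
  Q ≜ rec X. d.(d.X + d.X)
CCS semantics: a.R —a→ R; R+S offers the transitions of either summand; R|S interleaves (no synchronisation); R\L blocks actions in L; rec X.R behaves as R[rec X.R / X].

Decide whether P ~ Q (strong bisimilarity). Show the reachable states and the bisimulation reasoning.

LTS(P): 3 reachable states
  u0 = d.(d.(rec X. d.(d.X + d.X)) + d.(rec X. d.(d.X + d.X))) → —d→ u1
  u1 = d.(rec X. d.(d.X + d.X)) + d.(rec X. d.(d.X + d.X)) → —d→ u2
  u2 = rec X. d.(d.X + d.X) → —d→ u1
LTS(Q): 2 reachable states
  v0 = rec X. d.(d.X + d.X) → —d→ v1
  v1 = d.(rec X. d.(d.X + d.X)) + d.(rec X. d.(d.X + d.X)) → —d→ v0
Partition-refinement fixed point:
  B0 = {u0, u1, u2, v0, v1}
u0 ∈ B0, v0 ∈ B0 → same block

P ~ Q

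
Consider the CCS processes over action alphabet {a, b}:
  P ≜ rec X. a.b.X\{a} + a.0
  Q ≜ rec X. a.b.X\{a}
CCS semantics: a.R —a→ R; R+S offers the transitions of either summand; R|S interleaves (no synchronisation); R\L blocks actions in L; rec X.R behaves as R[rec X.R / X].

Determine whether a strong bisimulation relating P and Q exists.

NO

Reachable graph of P (4 states):
  s0 = rec X. a.b.X\{a} + a.0 :: -a-> s1, -a-> s2
  s1 = 0 :: (no moves)
  s2 = b.(rec X. a.b.X\{a} + a.0)\{a} :: -b-> s3
  s3 = (rec X. a.b.X\{a} + a.0)\{a} :: (no moves)
Reachable graph of Q (3 states):
  t0 = rec X. a.b.X\{a} :: -a-> t1
  t1 = b.(rec X. a.b.X\{a})\{a} :: -b-> t2
  t2 = (rec X. a.b.X\{a})\{a} :: (no moves)
Bisimilarity quotient blocks:
  B0 = {s0}
  B1 = {s2, t1}
  B2 = {s1, s3, t2}
  B3 = {t0}
s0 ∈ B0, t0 ∈ B3 → different blocks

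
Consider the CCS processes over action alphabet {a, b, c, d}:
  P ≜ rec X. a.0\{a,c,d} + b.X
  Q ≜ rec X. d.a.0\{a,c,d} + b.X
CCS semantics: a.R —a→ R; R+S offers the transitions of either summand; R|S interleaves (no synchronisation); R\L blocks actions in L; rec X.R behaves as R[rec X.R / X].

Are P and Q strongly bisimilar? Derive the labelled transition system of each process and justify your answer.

Reachable graph of P (2 states):
  u0 = rec X. a.0\{a,c,d} + b.X → --a--▸ u1, --b--▸ u0
  u1 = 0\{a,c,d} → stopped
Reachable graph of Q (3 states):
  v0 = rec X. d.a.0\{a,c,d} + b.X → --b--▸ v0, --d--▸ v1
  v1 = a.0\{a,c,d} → --a--▸ v2
  v2 = 0\{a,c,d} → stopped
Partition-refinement fixed point:
  B0 = {u0}
  B1 = {u1, v2}
  B2 = {v0}
  B3 = {v1}
u0 ∈ B0, v0 ∈ B2 → different blocks

P ≁ Q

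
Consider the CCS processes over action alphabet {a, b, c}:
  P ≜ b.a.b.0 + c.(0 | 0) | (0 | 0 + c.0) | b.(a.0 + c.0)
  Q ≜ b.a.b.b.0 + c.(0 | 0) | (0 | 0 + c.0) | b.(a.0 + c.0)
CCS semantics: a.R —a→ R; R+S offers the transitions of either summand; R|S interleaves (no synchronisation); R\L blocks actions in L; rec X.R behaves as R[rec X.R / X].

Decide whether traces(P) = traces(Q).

trace-distinct — witness ⟨babb⟩

LTS(P): 15 reachable states
  p0 = b.a.b.0 + c.(0 | 0) | (0 | 0 + c.0) | b.(a.0 + c.0) → ··b··> p1, ··b··> p2, ··c··> p3, ··c··> p4
  p1 = a.b.0 → ··a··> p5
  p2 = c.(0 | 0) | (0 | 0 + c.0) | (a.0 + c.0) → ··a··> p6, ··c··> p6, ··c··> p7, ··c··> p8
  p3 = 0 | 0 | (0 | 0 + c.0) | b.(a.0 + c.0) → ··b··> p7, ··c··> p9
  p4 = c.(0 | 0) | 0 | b.(a.0 + c.0) → ··b··> p8, ··c··> p9
  p5 = b.0 → ··b··> p10
  p6 = c.(0 | 0) | (0 | 0 + c.0) | 0 → ··c··> p11, ··c··> p12
  p7 = 0 | 0 | (0 | 0 + c.0) | (a.0 + c.0) → ··a··> p11, ··c··> p11, ··c··> p13
  p8 = c.(0 | 0) | 0 | (a.0 + c.0) → ··a··> p12, ··c··> p12, ··c··> p13
  p9 = 0 | 0 | 0 | b.(a.0 + c.0) → ··b··> p13
  p10 = 0 → stopped
  p11 = 0 | 0 | (0 | 0 + c.0) | 0 → ··c··> p14
  p12 = c.(0 | 0) | 0 | 0 → ··c··> p14
  p13 = 0 | 0 | 0 | (a.0 + c.0) → ··a··> p14, ··c··> p14
  p14 = 0 | 0 | 0 | 0 → stopped
LTS(Q): 16 reachable states
  q0 = b.a.b.b.0 + c.(0 | 0) | (0 | 0 + c.0) | b.(a.0 + c.0) → ··b··> q1, ··b··> q2, ··c··> q3, ··c··> q4
  q1 = a.b.b.0 → ··a··> q5
  q2 = c.(0 | 0) | (0 | 0 + c.0) | (a.0 + c.0) → ··a··> q6, ··c··> q6, ··c··> q7, ··c··> q8
  q3 = 0 | 0 | (0 | 0 + c.0) | b.(a.0 + c.0) → ··b··> q7, ··c··> q9
  q4 = c.(0 | 0) | 0 | b.(a.0 + c.0) → ··b··> q8, ··c··> q9
  q5 = b.b.0 → ··b··> q10
  q6 = c.(0 | 0) | (0 | 0 + c.0) | 0 → ··c··> q11, ··c··> q12
  q7 = 0 | 0 | (0 | 0 + c.0) | (a.0 + c.0) → ··a··> q11, ··c··> q11, ··c··> q13
  q8 = c.(0 | 0) | 0 | (a.0 + c.0) → ··a··> q12, ··c··> q12, ··c··> q13
  q9 = 0 | 0 | 0 | b.(a.0 + c.0) → ··b··> q13
  q10 = b.0 → ··b··> q14
  q11 = 0 | 0 | (0 | 0 + c.0) | 0 → ··c··> q15
  q12 = c.(0 | 0) | 0 | 0 → ··c··> q15
  q13 = 0 | 0 | 0 | (a.0 + c.0) → ··a··> q15, ··c··> q15
  q14 = 0 → stopped
  q15 = 0 | 0 | 0 | 0 → stopped
Executing babb from Q (initial set {q0}):
  [1] b ⇒ {q1, q2}
  [2] a ⇒ {q5, q6}
  [3] b ⇒ {q10}
  [4] b ⇒ {q14}
  Q completes σ.
Executing babb from P (initial set {p0}):
  [1] b ⇒ {p1, p2}
  [2] a ⇒ {p5, p6}
  [3] b ⇒ {p10}
  [4] b ⇒ ∅ (P stuck)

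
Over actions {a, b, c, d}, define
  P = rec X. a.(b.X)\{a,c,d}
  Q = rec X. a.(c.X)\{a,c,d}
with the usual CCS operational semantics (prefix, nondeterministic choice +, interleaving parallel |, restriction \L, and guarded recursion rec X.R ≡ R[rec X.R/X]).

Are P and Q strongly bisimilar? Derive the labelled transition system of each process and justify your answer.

P's transition system — 3 states:
  p0 = rec X. a.(b.X)\{a,c,d} has moves --a--▸ p1
  p1 = (b.(rec X. a.(b.X)\{a,c,d}))\{a,c,d} has moves --b--▸ p2
  p2 = (rec X. a.(b.X)\{a,c,d})\{a,c,d} has moves ∅
Q's transition system — 2 states:
  q0 = rec X. a.(c.X)\{a,c,d} has moves --a--▸ q1
  q1 = (c.(rec X. a.(c.X)\{a,c,d}))\{a,c,d} has moves ∅
Bisimilarity quotient blocks:
  B0 = {p0}
  B1 = {p1}
  B2 = {p2, q1}
  B3 = {q0}
p0 ∈ B0, q0 ∈ B3 → different blocks

P ≁ Q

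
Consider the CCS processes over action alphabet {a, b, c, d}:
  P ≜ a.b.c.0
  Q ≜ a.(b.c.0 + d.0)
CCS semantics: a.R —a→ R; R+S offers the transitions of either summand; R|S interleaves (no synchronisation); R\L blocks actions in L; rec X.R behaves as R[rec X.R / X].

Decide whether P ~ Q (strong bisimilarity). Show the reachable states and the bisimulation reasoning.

not bisimilar

LTS(P): 4 reachable states
  u0 = a.b.c.0 :: --a--▸ u1
  u1 = b.c.0 :: --b--▸ u2
  u2 = c.0 :: --c--▸ u3
  u3 = 0 :: ·
LTS(Q): 4 reachable states
  v0 = a.(b.c.0 + d.0) :: --a--▸ v1
  v1 = b.c.0 + d.0 :: --b--▸ v2, --d--▸ v3
  v2 = c.0 :: --c--▸ v3
  v3 = 0 :: ·
Coarsest stable partition (strong bisimilarity classes):
  B0 = {u0}
  B1 = {u1}
  B2 = {u2, v2}
  B3 = {u3, v3}
  B4 = {v0}
  B5 = {v1}
u0 ∈ B0, v0 ∈ B4 → different blocks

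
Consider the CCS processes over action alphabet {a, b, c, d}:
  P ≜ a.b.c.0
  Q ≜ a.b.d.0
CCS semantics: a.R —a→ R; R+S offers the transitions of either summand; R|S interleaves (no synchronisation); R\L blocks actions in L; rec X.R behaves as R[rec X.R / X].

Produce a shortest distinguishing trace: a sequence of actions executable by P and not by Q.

abc

Reachable graph of P (4 states):
  p0 = a.b.c.0 → —a→ p1
  p1 = b.c.0 → —b→ p2
  p2 = c.0 → —c→ p3
  p3 = 0 → stopped
Reachable graph of Q (4 states):
  q0 = a.b.d.0 → —a→ q1
  q1 = b.d.0 → —b→ q2
  q2 = d.0 → —d→ q3
  q3 = 0 → stopped
Executing abc from P (initial set {p0}):
  step 1 (a): {p1}
  step 2 (b): {p2}
  step 3 (c): {p3}
  P completes σ.
Executing abc from Q (initial set {q0}):
  step 1 (a): {q1}
  step 2 (b): {q2}
  step 3 (c): no successor for Q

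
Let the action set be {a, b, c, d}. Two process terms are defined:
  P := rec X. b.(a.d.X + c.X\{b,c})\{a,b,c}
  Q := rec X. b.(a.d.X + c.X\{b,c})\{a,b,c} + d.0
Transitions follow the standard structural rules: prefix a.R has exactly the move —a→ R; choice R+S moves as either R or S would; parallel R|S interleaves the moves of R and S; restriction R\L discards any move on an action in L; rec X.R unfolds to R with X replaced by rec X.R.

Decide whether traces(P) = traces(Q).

trace-distinct — witness ⟨d⟩

P's transition system — 2 states:
  u0 = rec X. b.(a.d.X + c.X\{b,c})\{a,b,c} → --b--▸ u1
  u1 = (a.d.(rec X. b.(a.d.X + c.X\{b,c})\{a,b,c}) + c.(rec X. b.(a.d.X + c.X\{b,c})\{a,b,c})\{b,c})\{a,b,c} → stopped
Q's transition system — 3 states:
  v0 = rec X. b.(a.d.X + c.X\{b,c})\{a,b,c} + d.0 → --b--▸ v1, --d--▸ v2
  v1 = (a.d.(rec X. b.(a.d.X + c.X\{b,c})\{a,b,c} + d.0) + c.(rec X. b.(a.d.X + c.X\{b,c})\{a,b,c} + d.0)\{b,c})\{a,b,c} → stopped
  v2 = 0 → stopped
Trace ⟨d⟩ through Q, begin at {v0}:
  after d @ step 1: {v2}
  Q completes σ.
Trace ⟨d⟩ through P, begin at {u0}:
  after d @ step 1: ∅  — P cannot continue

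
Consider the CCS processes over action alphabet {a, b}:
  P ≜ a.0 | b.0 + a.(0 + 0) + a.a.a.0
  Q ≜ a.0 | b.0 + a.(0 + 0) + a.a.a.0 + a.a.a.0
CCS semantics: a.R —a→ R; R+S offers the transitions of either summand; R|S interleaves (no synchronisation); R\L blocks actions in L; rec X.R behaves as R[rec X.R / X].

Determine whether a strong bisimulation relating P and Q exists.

LTS(P): 8 reachable states
  p0 = a.0 | b.0 + a.(0 + 0) + a.a.a.0 | =a=> p1, =a=> p2, =a=> p3, =b=> p4
  p1 = 0 + 0 | stopped
  p2 = 0 | b.0 | =b=> p5
  p3 = a.a.0 | =a=> p6
  p4 = a.0 | 0 | =a=> p5
  p5 = 0 | 0 | stopped
  p6 = a.0 | =a=> p7
  p7 = 0 | stopped
LTS(Q): 8 reachable states
  q0 = a.0 | b.0 + a.(0 + 0) + a.a.a.0 + a.a.a.0 | =a=> q1, =a=> q2, =a=> q3, =b=> q4
  q1 = 0 + 0 | stopped
  q2 = 0 | b.0 | =b=> q5
  q3 = a.a.0 | =a=> q6
  q4 = a.0 | 0 | =a=> q5
  q5 = 0 | 0 | stopped
  q6 = a.0 | =a=> q7
  q7 = 0 | stopped
Bisimilarity quotient blocks:
  B0 = {p0, q0}
  B1 = {p1, p5, p7, q1, q5, q7}
  B2 = {p3, q3}
  B3 = {p4, p6, q4, q6}
  B4 = {p2, q2}
p0 ∈ B0, q0 ∈ B0 → same block

P ~ Q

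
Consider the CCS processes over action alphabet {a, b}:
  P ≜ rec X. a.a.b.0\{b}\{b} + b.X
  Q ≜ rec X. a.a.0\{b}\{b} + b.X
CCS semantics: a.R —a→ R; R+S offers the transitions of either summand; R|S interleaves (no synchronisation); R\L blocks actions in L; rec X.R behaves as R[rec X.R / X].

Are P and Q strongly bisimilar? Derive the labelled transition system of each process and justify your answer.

P ≁ Q

P's transition system — 4 states:
  p0 = rec X. a.a.b.0\{b}\{b} + b.X | ··a··> p1, ··b··> p0
  p1 = a.b.0\{b}\{b} | ··a··> p2
  p2 = b.0\{b}\{b} | ··b··> p3
  p3 = 0\{b}\{b} | ·
Q's transition system — 3 states:
  q0 = rec X. a.a.0\{b}\{b} + b.X | ··a··> q1, ··b··> q0
  q1 = a.0\{b}\{b} | ··a··> q2
  q2 = 0\{b}\{b} | ·
Bisimilarity quotient blocks:
  B0 = {p0}
  B1 = {p1}
  B2 = {p2}
  B3 = {p3, q2}
  B4 = {q0}
  B5 = {q1}
p0 ∈ B0, q0 ∈ B4 → different blocks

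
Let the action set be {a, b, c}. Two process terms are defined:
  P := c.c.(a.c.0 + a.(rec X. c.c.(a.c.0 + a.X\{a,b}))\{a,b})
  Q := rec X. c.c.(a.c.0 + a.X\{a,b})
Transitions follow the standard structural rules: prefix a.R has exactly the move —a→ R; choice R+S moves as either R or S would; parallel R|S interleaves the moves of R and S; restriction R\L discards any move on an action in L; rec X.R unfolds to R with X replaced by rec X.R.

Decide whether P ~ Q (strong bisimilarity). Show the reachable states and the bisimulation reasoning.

P's transition system — 8 states:
  m0 = c.c.(a.c.0 + a.(rec X. c.c.(a.c.0 + a.X\{a,b}))\{a,b}) has moves -c-> m1
  m1 = c.(a.c.0 + a.(rec X. c.c.(a.c.0 + a.X\{a,b}))\{a,b}) has moves -c-> m2
  m2 = a.c.0 + a.(rec X. c.c.(a.c.0 + a.X\{a,b}))\{a,b} has moves -a-> m3, -a-> m4
  m3 = (rec X. c.c.(a.c.0 + a.X\{a,b}))\{a,b} has moves -c-> m5
  m4 = c.0 has moves -c-> m6
  m5 = (c.(a.c.0 + a.(rec X. c.c.(a.c.0 + a.X\{a,b}))\{a,b}))\{a,b} has moves -c-> m7
  m6 = 0 has moves ·
  m7 = (a.c.0 + a.(rec X. c.c.(a.c.0 + a.X\{a,b}))\{a,b})\{a,b} has moves ·
Q's transition system — 8 states:
  n0 = rec X. c.c.(a.c.0 + a.X\{a,b}) has moves -c-> n1
  n1 = c.(a.c.0 + a.(rec X. c.c.(a.c.0 + a.X\{a,b}))\{a,b}) has moves -c-> n2
  n2 = a.c.0 + a.(rec X. c.c.(a.c.0 + a.X\{a,b}))\{a,b} has moves -a-> n3, -a-> n4
  n3 = (rec X. c.c.(a.c.0 + a.X\{a,b}))\{a,b} has moves -c-> n5
  n4 = c.0 has moves -c-> n6
  n5 = (c.(a.c.0 + a.(rec X. c.c.(a.c.0 + a.X\{a,b}))\{a,b}))\{a,b} has moves -c-> n7
  n6 = 0 has moves ·
  n7 = (a.c.0 + a.(rec X. c.c.(a.c.0 + a.X\{a,b}))\{a,b})\{a,b} has moves ·
Partition-refinement fixed point:
  B0 = {m0, n0}
  B1 = {m1, n1}
  B2 = {m2, n2}
  B3 = {m3, n3}
  B4 = {m4, m5, n4, n5}
  B5 = {m6, m7, n6, n7}
m0 ∈ B0, n0 ∈ B0 → same block

P ~ Q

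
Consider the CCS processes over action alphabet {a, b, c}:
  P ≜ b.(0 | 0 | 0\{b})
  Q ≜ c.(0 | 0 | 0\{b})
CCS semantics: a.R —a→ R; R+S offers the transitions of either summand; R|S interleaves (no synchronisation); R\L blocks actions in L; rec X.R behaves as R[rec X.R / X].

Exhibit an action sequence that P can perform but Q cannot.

P's transition system — 2 states:
  u0 = b.(0 | 0 | 0\{b}) → ··b··> u1
  u1 = 0 | 0 | 0\{b} → ∅
Q's transition system — 2 states:
  v0 = c.(0 | 0 | 0\{b}) → ··c··> v1
  v1 = 0 | 0 | 0\{b} → ∅
Run σ = ⟨b⟩ on P: start {u0}
  after b @ step 1: {u1}
  — P admits the full trace.
Run σ = ⟨b⟩ on Q: start {v0}
  after b @ step 1: ∅ (Q stuck)

b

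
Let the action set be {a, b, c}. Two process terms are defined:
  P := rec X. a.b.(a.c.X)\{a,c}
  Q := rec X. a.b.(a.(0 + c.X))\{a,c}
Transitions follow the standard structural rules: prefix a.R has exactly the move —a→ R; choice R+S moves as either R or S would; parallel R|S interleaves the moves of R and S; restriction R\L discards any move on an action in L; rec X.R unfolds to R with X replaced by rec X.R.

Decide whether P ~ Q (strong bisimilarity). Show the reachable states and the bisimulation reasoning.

YES

Reachable graph of P (3 states):
  u0 = rec X. a.b.(a.c.X)\{a,c} ⊢ =a=> u1
  u1 = b.(a.c.(rec X. a.b.(a.c.X)\{a,c}))\{a,c} ⊢ =b=> u2
  u2 = (a.c.(rec X. a.b.(a.c.X)\{a,c}))\{a,c} ⊢ ·
Reachable graph of Q (3 states):
  v0 = rec X. a.b.(a.(0 + c.X))\{a,c} ⊢ =a=> v1
  v1 = b.(a.(0 + c.(rec X. a.b.(a.(0 + c.X))\{a,c})))\{a,c} ⊢ =b=> v2
  v2 = (a.(0 + c.(rec X. a.b.(a.(0 + c.X))\{a,c})))\{a,c} ⊢ ·
Bisimilarity quotient blocks:
  B0 = {u0, v0}
  B1 = {u1, v1}
  B2 = {u2, v2}
u0 ∈ B0, v0 ∈ B0 → same block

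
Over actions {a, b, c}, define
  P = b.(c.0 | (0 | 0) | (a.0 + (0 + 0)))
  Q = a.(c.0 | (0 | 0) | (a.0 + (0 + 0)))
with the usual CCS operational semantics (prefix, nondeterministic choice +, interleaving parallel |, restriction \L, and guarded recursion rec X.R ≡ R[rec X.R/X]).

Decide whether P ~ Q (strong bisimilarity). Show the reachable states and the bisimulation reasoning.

P's transition system — 5 states:
  u0 = b.(c.0 | (0 | 0) | (a.0 + (0 + 0))) → —b→ u1
  u1 = c.0 | (0 | 0) | (a.0 + (0 + 0)) → —a→ u2, —c→ u3
  u2 = c.0 | (0 | 0) | 0 → —c→ u4
  u3 = 0 | (0 | 0) | (a.0 + (0 + 0)) → —a→ u4
  u4 = 0 | (0 | 0) | 0 → deadlocked
Q's transition system — 5 states:
  v0 = a.(c.0 | (0 | 0) | (a.0 + (0 + 0))) → —a→ v1
  v1 = c.0 | (0 | 0) | (a.0 + (0 + 0)) → —a→ v2, —c→ v3
  v2 = c.0 | (0 | 0) | 0 → —c→ v4
  v3 = 0 | (0 | 0) | (a.0 + (0 + 0)) → —a→ v4
  v4 = 0 | (0 | 0) | 0 → deadlocked
Coarsest stable partition (strong bisimilarity classes):
  B0 = {u0}
  B1 = {u1, v1}
  B2 = {u3, v3}
  B3 = {u4, v4}
  B4 = {u2, v2}
  B5 = {v0}
u0 ∈ B0, v0 ∈ B5 → different blocks

NO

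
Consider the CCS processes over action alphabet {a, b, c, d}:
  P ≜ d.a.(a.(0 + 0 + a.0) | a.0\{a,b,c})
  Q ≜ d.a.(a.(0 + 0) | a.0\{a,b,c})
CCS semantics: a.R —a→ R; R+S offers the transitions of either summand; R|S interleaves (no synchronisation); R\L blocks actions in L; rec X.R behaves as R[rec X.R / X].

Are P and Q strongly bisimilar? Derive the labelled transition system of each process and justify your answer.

P's transition system — 8 states:
  m0 = d.a.(a.(0 + 0 + a.0) | a.0\{a,b,c}) ⊢ =d=> m1
  m1 = a.(a.(0 + 0 + a.0) | a.0\{a,b,c}) ⊢ =a=> m2
  m2 = a.(0 + 0 + a.0) | a.0\{a,b,c} ⊢ =a=> m3, =a=> m4
  m3 = (0 + 0 + a.0) | a.0\{a,b,c} ⊢ =a=> m5, =a=> m6
  m4 = a.(0 + 0 + a.0) | 0\{a,b,c} ⊢ =a=> m5
  m5 = (0 + 0 + a.0) | 0\{a,b,c} ⊢ =a=> m7
  m6 = 0 | a.0\{a,b,c} ⊢ =a=> m7
  m7 = 0 | 0\{a,b,c} ⊢ stopped
Q's transition system — 6 states:
  n0 = d.a.(a.(0 + 0) | a.0\{a,b,c}) ⊢ =d=> n1
  n1 = a.(a.(0 + 0) | a.0\{a,b,c}) ⊢ =a=> n2
  n2 = a.(0 + 0) | a.0\{a,b,c} ⊢ =a=> n3, =a=> n4
  n3 = (0 + 0) | a.0\{a,b,c} ⊢ =a=> n5
  n4 = a.(0 + 0) | 0\{a,b,c} ⊢ =a=> n5
  n5 = (0 + 0) | 0\{a,b,c} ⊢ stopped
Partition-refinement fixed point:
  B0 = {m0}
  B1 = {m1}
  B2 = {m2, n1}
  B3 = {m3, m4, n2}
  B4 = {m5, m6, n3, n4}
  B5 = {m7, n5}
  B6 = {n0}
m0 ∈ B0, n0 ∈ B6 → different blocks

NO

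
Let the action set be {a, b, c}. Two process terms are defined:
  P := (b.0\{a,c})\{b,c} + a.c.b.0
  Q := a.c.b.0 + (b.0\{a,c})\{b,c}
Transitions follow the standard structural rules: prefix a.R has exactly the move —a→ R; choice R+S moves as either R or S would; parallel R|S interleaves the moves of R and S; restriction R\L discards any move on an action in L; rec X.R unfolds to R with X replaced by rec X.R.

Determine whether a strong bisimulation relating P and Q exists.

Reachable graph of P (4 states):
  m0 = (b.0\{a,c})\{b,c} + a.c.b.0 | --a--▸ m1
  m1 = c.b.0 | --c--▸ m2
  m2 = b.0 | --b--▸ m3
  m3 = 0 | ∅
Reachable graph of Q (4 states):
  n0 = a.c.b.0 + (b.0\{a,c})\{b,c} | --a--▸ n1
  n1 = c.b.0 | --c--▸ n2
  n2 = b.0 | --b--▸ n3
  n3 = 0 | ∅
Coarsest stable partition (strong bisimilarity classes):
  B0 = {m0, n0}
  B1 = {m1, n1}
  B2 = {m2, n2}
  B3 = {m3, n3}
m0 ∈ B0, n0 ∈ B0 → same block

YES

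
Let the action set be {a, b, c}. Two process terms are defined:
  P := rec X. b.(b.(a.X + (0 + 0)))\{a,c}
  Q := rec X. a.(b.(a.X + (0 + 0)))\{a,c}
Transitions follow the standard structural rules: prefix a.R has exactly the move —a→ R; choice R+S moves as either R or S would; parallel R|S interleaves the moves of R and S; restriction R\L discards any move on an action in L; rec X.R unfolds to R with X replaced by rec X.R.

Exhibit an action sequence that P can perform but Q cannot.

b

Reachable graph of P (3 states):
  p0 = rec X. b.(b.(a.X + (0 + 0)))\{a,c} :: =b=> p1
  p1 = (b.(a.(rec X. b.(b.(a.X + (0 + 0)))\{a,c}) + (0 + 0)))\{a,c} :: =b=> p2
  p2 = (a.(rec X. b.(b.(a.X + (0 + 0)))\{a,c}) + (0 + 0))\{a,c} :: ·
Reachable graph of Q (3 states):
  q0 = rec X. a.(b.(a.X + (0 + 0)))\{a,c} :: =a=> q1
  q1 = (b.(a.(rec X. a.(b.(a.X + (0 + 0)))\{a,c}) + (0 + 0)))\{a,c} :: =b=> q2
  q2 = (a.(rec X. a.(b.(a.X + (0 + 0)))\{a,c}) + (0 + 0))\{a,c} :: ·
Executing b from P (initial set {p0}):
  [1] b ⇒ {p1}
  ✓ P
Executing b from Q (initial set {q0}):
  [1] b ⇒ ∅ (Q stuck)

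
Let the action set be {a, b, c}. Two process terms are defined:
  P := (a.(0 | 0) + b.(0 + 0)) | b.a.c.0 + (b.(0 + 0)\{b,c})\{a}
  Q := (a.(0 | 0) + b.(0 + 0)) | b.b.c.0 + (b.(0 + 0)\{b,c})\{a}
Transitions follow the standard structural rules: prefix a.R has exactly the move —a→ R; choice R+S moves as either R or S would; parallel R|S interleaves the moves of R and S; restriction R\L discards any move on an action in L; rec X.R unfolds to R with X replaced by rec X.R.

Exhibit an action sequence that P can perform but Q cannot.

aba

LTS(P): 13 reachable states
  p0 = (a.(0 | 0) + b.(0 + 0)) | b.a.c.0 + (b.(0 + 0)\{b,c})\{a} → —a→ p1, —b→ p2, —b→ p3, —b→ p4
  p1 = 0 | 0 | b.a.c.0 → —b→ p5
  p2 = (0 + 0) | b.a.c.0 → —b→ p6
  p3 = (0 + 0)\{b,c}\{a} → ∅
  p4 = (a.(0 | 0) + b.(0 + 0)) | a.c.0 → —a→ p5, —a→ p7, —b→ p6
  p5 = 0 | 0 | a.c.0 → —a→ p8
  p6 = (0 + 0) | a.c.0 → —a→ p9
  p7 = (a.(0 | 0) + b.(0 + 0)) | c.0 → —a→ p8, —b→ p9, —c→ p10
  p8 = 0 | 0 | c.0 → —c→ p11
  p9 = (0 + 0) | c.0 → —c→ p12
  p10 = (a.(0 | 0) + b.(0 + 0)) | 0 → —a→ p11, —b→ p12
  p11 = 0 | 0 | 0 → ∅
  p12 = (0 + 0) | 0 → ∅
LTS(Q): 13 reachable states
  q0 = (a.(0 | 0) + b.(0 + 0)) | b.b.c.0 + (b.(0 + 0)\{b,c})\{a} → —a→ q1, —b→ q2, —b→ q3, —b→ q4
  q1 = 0 | 0 | b.b.c.0 → —b→ q5
  q2 = (0 + 0) | b.b.c.0 → —b→ q6
  q3 = (0 + 0)\{b,c}\{a} → ∅
  q4 = (a.(0 | 0) + b.(0 + 0)) | b.c.0 → —a→ q5, —b→ q6, —b→ q7
  q5 = 0 | 0 | b.c.0 → —b→ q8
  q6 = (0 + 0) | b.c.0 → —b→ q9
  q7 = (a.(0 | 0) + b.(0 + 0)) | c.0 → —a→ q8, —b→ q9, —c→ q10
  q8 = 0 | 0 | c.0 → —c→ q11
  q9 = (0 + 0) | c.0 → —c→ q12
  q10 = (a.(0 | 0) + b.(0 + 0)) | 0 → —a→ q11, —b→ q12
  q11 = 0 | 0 | 0 → ∅
  q12 = (0 + 0) | 0 → ∅
Executing aba from P (initial set {p0}):
  step 1 (a): {p1}
  step 2 (b): {p5}
  step 3 (a): {p8}
  P completes σ.
Executing aba from Q (initial set {q0}):
  step 1 (a): {q1}
  step 2 (b): {q5}
  step 3 (a): no successor for Q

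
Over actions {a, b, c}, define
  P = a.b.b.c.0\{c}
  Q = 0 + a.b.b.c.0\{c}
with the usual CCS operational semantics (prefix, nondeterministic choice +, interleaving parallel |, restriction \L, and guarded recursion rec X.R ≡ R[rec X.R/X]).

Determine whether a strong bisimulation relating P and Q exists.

P's transition system — 5 states:
  s0 = a.b.b.c.0\{c} :: ··a··> s1
  s1 = b.b.c.0\{c} :: ··b··> s2
  s2 = b.c.0\{c} :: ··b··> s3
  s3 = c.0\{c} :: ··c··> s4
  s4 = 0\{c} :: stopped
Q's transition system — 5 states:
  t0 = 0 + a.b.b.c.0\{c} :: ··a··> t1
  t1 = b.b.c.0\{c} :: ··b··> t2
  t2 = b.c.0\{c} :: ··b··> t3
  t3 = c.0\{c} :: ··c··> t4
  t4 = 0\{c} :: stopped
Coarsest stable partition (strong bisimilarity classes):
  B0 = {s0, t0}
  B1 = {s1, t1}
  B2 = {s2, t2}
  B3 = {s3, t3}
  B4 = {s4, t4}
s0 ∈ B0, t0 ∈ B0 → same block

P ~ Q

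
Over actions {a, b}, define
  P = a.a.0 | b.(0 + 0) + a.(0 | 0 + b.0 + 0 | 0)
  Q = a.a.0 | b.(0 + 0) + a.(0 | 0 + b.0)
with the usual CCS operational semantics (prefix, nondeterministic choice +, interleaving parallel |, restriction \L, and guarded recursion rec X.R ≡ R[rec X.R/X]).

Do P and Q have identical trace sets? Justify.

P's transition system — 8 states:
  p0 = a.a.0 | b.(0 + 0) + a.(0 | 0 + b.0 + 0 | 0) → ··a··> p1, ··a··> p2, ··b··> p3
  p1 = 0 | 0 + b.0 + 0 | 0 → ··b··> p4
  p2 = a.0 | b.(0 + 0) → ··a··> p5, ··b··> p6
  p3 = a.a.0 | (0 + 0) → ··a··> p6
  p4 = 0 → ·
  p5 = 0 | b.(0 + 0) → ··b··> p7
  p6 = a.0 | (0 + 0) → ··a··> p7
  p7 = 0 | (0 + 0) → ·
Q's transition system — 8 states:
  q0 = a.a.0 | b.(0 + 0) + a.(0 | 0 + b.0) → ··a··> q1, ··a··> q2, ··b··> q3
  q1 = 0 | 0 + b.0 → ··b··> q4
  q2 = a.0 | b.(0 + 0) → ··a··> q5, ··b··> q6
  q3 = a.a.0 | (0 + 0) → ··a··> q6
  q4 = 0 → ·
  q5 = 0 | b.(0 + 0) → ··b··> q7
  q6 = a.0 | (0 + 0) → ··a··> q7
  q7 = 0 | (0 + 0) → ·
Bisimilarity quotient blocks:
  B0 = {p0, q0}
  B1 = {p1, p5, q1, q5}
  B2 = {p4, p7, q4, q7}
  B3 = {p2, q2}
  B4 = {p6, q6}
  B5 = {p3, q3}
p0 ∈ B0, q0 ∈ B0 → same block
Bisimilar ⇒ trace-equivalent.

trace-equivalent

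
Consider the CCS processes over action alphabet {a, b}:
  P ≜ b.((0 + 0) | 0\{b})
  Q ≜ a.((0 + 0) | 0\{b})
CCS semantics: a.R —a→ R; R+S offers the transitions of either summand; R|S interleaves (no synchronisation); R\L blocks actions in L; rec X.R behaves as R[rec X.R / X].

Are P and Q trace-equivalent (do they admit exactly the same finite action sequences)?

Reachable graph of P (2 states):
  p0 = b.((0 + 0) | 0\{b}) → =b=> p1
  p1 = (0 + 0) | 0\{b} → (no moves)
Reachable graph of Q (2 states):
  q0 = a.((0 + 0) | 0\{b}) → =a=> q1
  q1 = (0 + 0) | 0\{b} → (no moves)
Trace ⟨b⟩ through P, begin at {p0}:
  step 1 (b): {p1}
  — P admits the full trace.
Trace ⟨b⟩ through Q, begin at {q0}:
  step 1 (b): ∅ (Q stuck)

NO — witness ⟨b⟩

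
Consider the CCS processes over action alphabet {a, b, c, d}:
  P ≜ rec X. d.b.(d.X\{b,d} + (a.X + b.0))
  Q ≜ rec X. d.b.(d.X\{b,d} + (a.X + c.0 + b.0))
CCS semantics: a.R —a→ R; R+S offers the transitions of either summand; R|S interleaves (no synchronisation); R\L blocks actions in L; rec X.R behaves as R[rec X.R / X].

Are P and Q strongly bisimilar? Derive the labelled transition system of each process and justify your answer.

P's transition system — 5 states:
  p0 = rec X. d.b.(d.X\{b,d} + (a.X + b.0)) :: =d=> p1
  p1 = b.(d.(rec X. d.b.(d.X\{b,d} + (a.X + b.0)))\{b,d} + (a.(rec X. d.b.(d.X\{b,d} + (a.X + b.0))) + b.0)) :: =b=> p2
  p2 = d.(rec X. d.b.(d.X\{b,d} + (a.X + b.0)))\{b,d} + (a.(rec X. d.b.(d.X\{b,d} + (a.X + b.0))) + b.0) :: =a=> p0, =b=> p3, =d=> p4
  p3 = 0 :: ∅
  p4 = (rec X. d.b.(d.X\{b,d} + (a.X + b.0)))\{b,d} :: ∅
Q's transition system — 5 states:
  q0 = rec X. d.b.(d.X\{b,d} + (a.X + c.0 + b.0)) :: =d=> q1
  q1 = b.(d.(rec X. d.b.(d.X\{b,d} + (a.X + c.0 + b.0)))\{b,d} + (a.(rec X. d.b.(d.X\{b,d} + (a.X + c.0 + b.0))) + c.0 + b.0)) :: =b=> q2
  q2 = d.(rec X. d.b.(d.X\{b,d} + (a.X + c.0 + b.0)))\{b,d} + (a.(rec X. d.b.(d.X\{b,d} + (a.X + c.0 + b.0))) + c.0 + b.0) :: =a=> q0, =b=> q3, =c=> q3, =d=> q4
  q3 = 0 :: ∅
  q4 = (rec X. d.b.(d.X\{b,d} + (a.X + c.0 + b.0)))\{b,d} :: ∅
Coarsest stable partition (strong bisimilarity classes):
  B0 = {p0}
  B1 = {p1}
  B2 = {p2}
  B3 = {p3, p4, q3, q4}
  B4 = {q0}
  B5 = {q1}
  B6 = {q2}
p0 ∈ B0, q0 ∈ B4 → different blocks

P ≁ Q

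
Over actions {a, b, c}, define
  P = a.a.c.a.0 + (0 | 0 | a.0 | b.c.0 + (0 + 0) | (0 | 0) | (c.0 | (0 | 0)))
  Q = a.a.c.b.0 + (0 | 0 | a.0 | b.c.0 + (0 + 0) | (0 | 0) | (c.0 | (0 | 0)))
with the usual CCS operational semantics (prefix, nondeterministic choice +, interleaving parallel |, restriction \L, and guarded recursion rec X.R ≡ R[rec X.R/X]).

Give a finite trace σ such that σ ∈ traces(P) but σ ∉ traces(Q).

aaca

P's transition system — 11 states:
  p0 = a.a.c.a.0 + (0 | 0 | a.0 | b.c.0 + (0 + 0) | (0 | 0) | (c.0 | (0 | 0))) :: —a→ p1, —a→ p2, —b→ p3, —c→ p4
  p1 = 0 | 0 | 0 | b.c.0 :: —b→ p5
  p2 = a.c.a.0 :: —a→ p6
  p3 = 0 | 0 | a.0 | c.0 :: —a→ p5, —c→ p7
  p4 = (0 + 0) | (0 | 0) | (0 | (0 | 0)) :: stopped
  p5 = 0 | 0 | 0 | c.0 :: —c→ p8
  p6 = c.a.0 :: —c→ p9
  p7 = 0 | 0 | a.0 | 0 :: —a→ p8
  p8 = 0 | 0 | 0 | 0 :: stopped
  p9 = a.0 :: —a→ p10
  p10 = 0 :: stopped
Q's transition system — 11 states:
  q0 = a.a.c.b.0 + (0 | 0 | a.0 | b.c.0 + (0 + 0) | (0 | 0) | (c.0 | (0 | 0))) :: —a→ q1, —a→ q2, —b→ q3, —c→ q4
  q1 = 0 | 0 | 0 | b.c.0 :: —b→ q5
  q2 = a.c.b.0 :: —a→ q6
  q3 = 0 | 0 | a.0 | c.0 :: —a→ q5, —c→ q7
  q4 = (0 + 0) | (0 | 0) | (0 | (0 | 0)) :: stopped
  q5 = 0 | 0 | 0 | c.0 :: —c→ q8
  q6 = c.b.0 :: —c→ q9
  q7 = 0 | 0 | a.0 | 0 :: —a→ q8
  q8 = 0 | 0 | 0 | 0 :: stopped
  q9 = b.0 :: —b→ q10
  q10 = 0 :: stopped
Trace ⟨aaca⟩ through P, begin at {p0}:
  [1] a ⇒ {p1, p2}
  [2] a ⇒ {p6}
  [3] c ⇒ {p9}
  [4] a ⇒ {p10}
  ✓ P
Trace ⟨aaca⟩ through Q, begin at {q0}:
  [1] a ⇒ {q1, q2}
  [2] a ⇒ {q6}
  [3] c ⇒ {q9}
  [4] a ⇒ ∅ (Q stuck)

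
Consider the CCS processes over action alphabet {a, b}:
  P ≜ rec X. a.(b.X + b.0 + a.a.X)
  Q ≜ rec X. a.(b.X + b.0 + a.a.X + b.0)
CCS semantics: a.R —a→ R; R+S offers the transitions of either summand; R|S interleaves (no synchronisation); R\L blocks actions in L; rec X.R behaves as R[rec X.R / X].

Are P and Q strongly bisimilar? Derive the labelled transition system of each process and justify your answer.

Reachable graph of P (4 states):
  p0 = rec X. a.(b.X + b.0 + a.a.X) :: --a--▸ p1
  p1 = b.(rec X. a.(b.X + b.0 + a.a.X)) + b.0 + a.a.(rec X. a.(b.X + b.0 + a.a.X)) :: --a--▸ p2, --b--▸ p0, --b--▸ p3
  p2 = a.(rec X. a.(b.X + b.0 + a.a.X)) :: --a--▸ p0
  p3 = 0 :: ∅
Reachable graph of Q (4 states):
  q0 = rec X. a.(b.X + b.0 + a.a.X + b.0) :: --a--▸ q1
  q1 = b.(rec X. a.(b.X + b.0 + a.a.X + b.0)) + b.0 + a.a.(rec X. a.(b.X + b.0 + a.a.X + b.0)) + b.0 :: --a--▸ q2, --b--▸ q0, --b--▸ q3
  q2 = a.(rec X. a.(b.X + b.0 + a.a.X + b.0)) :: --a--▸ q0
  q3 = 0 :: ∅
Coarsest stable partition (strong bisimilarity classes):
  B0 = {p0, q0}
  B1 = {p1, q1}
  B2 = {p2, q2}
  B3 = {p3, q3}
p0 ∈ B0, q0 ∈ B0 → same block

P ~ Q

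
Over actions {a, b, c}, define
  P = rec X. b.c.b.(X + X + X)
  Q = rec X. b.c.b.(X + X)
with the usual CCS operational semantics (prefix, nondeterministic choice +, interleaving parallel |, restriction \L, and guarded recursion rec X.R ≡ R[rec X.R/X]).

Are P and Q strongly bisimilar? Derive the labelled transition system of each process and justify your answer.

P ~ Q

Reachable graph of P (4 states):
  m0 = rec X. b.c.b.(X + X + X) ⊢ --b--▸ m1
  m1 = c.b.((rec X. b.c.b.(X + X + X)) + (rec X. b.c.b.(X + X + X)) + (rec X. b.c.b.(X + X + X))) ⊢ --c--▸ m2
  m2 = b.((rec X. b.c.b.(X + X + X)) + (rec X. b.c.b.(X + X + X)) + (rec X. b.c.b.(X + X + X))) ⊢ --b--▸ m3
  m3 = (rec X. b.c.b.(X + X + X)) + (rec X. b.c.b.(X + X + X)) + (rec X. b.c.b.(X + X + X)) ⊢ --b--▸ m1
Reachable graph of Q (4 states):
  n0 = rec X. b.c.b.(X + X) ⊢ --b--▸ n1
  n1 = c.b.((rec X. b.c.b.(X + X)) + (rec X. b.c.b.(X + X))) ⊢ --c--▸ n2
  n2 = b.((rec X. b.c.b.(X + X)) + (rec X. b.c.b.(X + X))) ⊢ --b--▸ n3
  n3 = (rec X. b.c.b.(X + X)) + (rec X. b.c.b.(X + X)) ⊢ --b--▸ n1
Coarsest stable partition (strong bisimilarity classes):
  B0 = {m0, m3, n0, n3}
  B1 = {m1, n1}
  B2 = {m2, n2}
m0 ∈ B0, n0 ∈ B0 → same block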